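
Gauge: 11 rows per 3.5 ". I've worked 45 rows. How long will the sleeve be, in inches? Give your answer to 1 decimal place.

11 rows / 3.5 inch = 3.143 rows per inch.
45 / 3.143 = 14.32 inches.

14.3 inches.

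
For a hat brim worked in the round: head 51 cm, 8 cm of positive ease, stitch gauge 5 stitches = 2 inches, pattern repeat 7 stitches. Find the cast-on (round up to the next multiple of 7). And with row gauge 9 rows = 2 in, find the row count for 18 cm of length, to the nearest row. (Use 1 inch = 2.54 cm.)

Finished = 51 + 8 = 59 cm.
59 cm × 1/2.54 = 23.23 inches.
5/2 = 2.5 sts per in; 23.23 × 2.5 = 58.07 sts.
Next multiple of 7 → 63.
18 cm = 7.09 inches; × 4.5 = 31.89 → 32 rows.

Cast on 63 stitches; work 32 rows.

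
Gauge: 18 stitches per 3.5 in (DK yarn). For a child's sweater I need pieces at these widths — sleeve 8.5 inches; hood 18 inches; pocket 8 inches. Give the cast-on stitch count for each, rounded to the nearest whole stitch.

Rate = 18/3.5 = 5.143 sts per in.
sleeve: 8.5 × 5.143 = 43.71 → 44.
hood: 18 × 5.143 = 92.57 → 93.
pocket: 8 × 5.143 = 41.14 → 41.

sleeve 44; hood 93; pocket 41.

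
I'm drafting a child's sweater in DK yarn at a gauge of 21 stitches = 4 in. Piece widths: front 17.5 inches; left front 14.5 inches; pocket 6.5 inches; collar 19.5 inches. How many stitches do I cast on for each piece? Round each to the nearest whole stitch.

Rate = 21/4 = 5.25 sts per in.
front: 17.5 × 5.25 = 91.88 → 92.
left front: 14.5 × 5.25 = 76.12 → 76.
pocket: 6.5 × 5.25 = 34.12 → 34.
collar: 19.5 × 5.25 = 102.38 → 102.

front 92; left front 76; pocket 34; collar 102.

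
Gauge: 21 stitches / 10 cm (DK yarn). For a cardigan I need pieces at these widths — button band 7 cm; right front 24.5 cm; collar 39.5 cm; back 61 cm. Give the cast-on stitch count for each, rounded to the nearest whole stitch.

button band 15; right front 51; collar 83; back 128.

Rate = 21/10 = 2.1 sts per cm.
button band: 7 × 2.1 = 14.70 → 15.
right front: 24.5 × 2.1 = 51.45 → 51.
collar: 39.5 × 2.1 = 82.95 → 83.
back: 61 × 2.1 = 128.10 → 128.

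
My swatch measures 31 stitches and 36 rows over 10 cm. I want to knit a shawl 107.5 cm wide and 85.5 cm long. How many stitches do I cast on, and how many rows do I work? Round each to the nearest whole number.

Cast on 333 stitches and work 308 rows.

Stitch gauge = 31/10 = 3.1 sts/cm; 107.5 × 3.1 = 333.25 → 333 sts.
Row gauge = 36/10 = 3.6 rows/cm; 85.5 × 3.6 = 307.80 → 308 rows.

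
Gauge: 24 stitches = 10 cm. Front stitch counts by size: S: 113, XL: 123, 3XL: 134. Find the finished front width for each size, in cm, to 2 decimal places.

24/10 = 2.4 sts per cm.
S: 113 / 2.4 = 47.083 → 47.08 cm.
XL: 123 / 2.4 = 51.250 → 51.25 cm.
3XL: 134 / 2.4 = 55.833 → 55.83 cm.

S 47.08 cm; XL 51.25 cm; 3XL 55.83 cm.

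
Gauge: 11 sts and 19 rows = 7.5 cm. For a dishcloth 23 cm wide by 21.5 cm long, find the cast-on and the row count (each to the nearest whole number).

Cast on 34 stitches and work 54 rows.

Stitch gauge = 11/7.5 = 1.467 sts/cm; 23 × 1.467 = 33.73 → 34 sts.
Row gauge = 19/7.5 = 2.533 rows/cm; 21.5 × 2.533 = 54.47 → 54 rows.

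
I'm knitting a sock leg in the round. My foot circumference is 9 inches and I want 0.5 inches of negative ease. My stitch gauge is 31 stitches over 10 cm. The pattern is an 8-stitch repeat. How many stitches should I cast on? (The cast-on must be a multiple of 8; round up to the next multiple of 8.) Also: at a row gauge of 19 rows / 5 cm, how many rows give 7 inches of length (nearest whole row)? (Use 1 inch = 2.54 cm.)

Finished = 9 − 0.5 = 8.5 inches.
8.5 inches × 2.54 = 21.59 cm.
31/10 = 3.1 sts per cm; 21.59 × 3.1 = 66.93 sts.
Next multiple of 8 → 72.
7 inches = 17.78 cm; × 3.8 = 67.56 → 68 rows.

Cast on 72 stitches; work 68 rows.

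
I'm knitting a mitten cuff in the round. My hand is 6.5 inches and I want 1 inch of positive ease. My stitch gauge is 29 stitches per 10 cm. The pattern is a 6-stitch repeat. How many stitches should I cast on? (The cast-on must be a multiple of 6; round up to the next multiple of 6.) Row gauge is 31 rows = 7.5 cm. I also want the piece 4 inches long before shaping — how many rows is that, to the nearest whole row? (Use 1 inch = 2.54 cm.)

Cast on 60 stitches; work 42 rows.

Finished = 6.5 + 1 = 7.5 inches.
7.5 inches × 2.54 = 19.05 cm.
29/10 = 2.9 sts per cm; 19.05 × 2.9 = 55.24 sts.
Next multiple of 6 → 60.
4 inches = 10.16 cm; × 4.133 = 41.99 → 42 rows.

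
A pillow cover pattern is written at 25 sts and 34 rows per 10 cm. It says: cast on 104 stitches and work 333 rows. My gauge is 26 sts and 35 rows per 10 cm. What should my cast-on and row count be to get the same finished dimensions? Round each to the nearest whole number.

Stitches: 104 × 26/25 = 108.16 → 108.
Rows: 333 × 35/34 = 342.79 → 343.

Cast on 108 stitches; work 343 rows.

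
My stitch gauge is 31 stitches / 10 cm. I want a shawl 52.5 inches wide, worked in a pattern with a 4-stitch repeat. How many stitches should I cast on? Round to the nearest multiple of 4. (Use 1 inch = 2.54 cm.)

Cast on 412 stitches.

52.5 in = 52.5 × 2.54 = 133.35 cm.
31 / 10 = 3.1 sts/cm.
133.35 × 3.1 = 413.38 sts.
→ 412.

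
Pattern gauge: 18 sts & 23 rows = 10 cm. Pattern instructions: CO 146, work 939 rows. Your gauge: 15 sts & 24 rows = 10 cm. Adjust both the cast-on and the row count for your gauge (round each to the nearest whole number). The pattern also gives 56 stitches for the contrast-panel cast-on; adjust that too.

Stitches: 146 × 15/18 = 121.67 → 122.
Rows: 939 × 24/23 = 979.83 → 980.
contrast-panel cast-on: 56 × 15/18 = 46.67 → 47.

Cast on 122 stitches; work 980 rows; contrast-panel cast-on 47 stitches.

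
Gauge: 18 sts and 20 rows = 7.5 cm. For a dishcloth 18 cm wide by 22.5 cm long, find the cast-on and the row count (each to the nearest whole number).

Stitch gauge = 18/7.5 = 2.4 sts/cm; 18 × 2.4 = 43.20 → 43 sts.
Row gauge = 20/7.5 = 2.667 rows/cm; 22.5 × 2.667 = 60.00 → 60 rows.

Cast on 43 stitches and work 60 rows.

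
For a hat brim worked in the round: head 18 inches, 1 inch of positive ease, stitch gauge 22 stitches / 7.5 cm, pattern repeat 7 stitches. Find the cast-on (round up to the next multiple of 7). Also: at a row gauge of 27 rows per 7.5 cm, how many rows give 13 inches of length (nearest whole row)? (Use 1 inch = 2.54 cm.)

Finished = 18 + 1 = 19 inches.
19 inches × 2.54 = 48.26 cm.
22/7.5 = 2.933 sts per cm; 48.26 × 2.933 = 141.56 sts.
Next multiple of 7 → 147.
13 inches = 33.02 cm; × 3.6 = 118.87 → 119 rows.

Cast on 147 stitches; work 119 rows.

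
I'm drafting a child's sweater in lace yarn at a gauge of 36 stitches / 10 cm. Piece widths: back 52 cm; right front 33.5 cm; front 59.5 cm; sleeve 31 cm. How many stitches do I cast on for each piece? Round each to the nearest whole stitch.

back 187; right front 121; front 214; sleeve 112.

Rate = 36/10 = 3.6 sts per cm.
back: 52 × 3.6 = 187.20 → 187.
right front: 33.5 × 3.6 = 120.60 → 121.
front: 59.5 × 3.6 = 214.20 → 214.
sleeve: 31 × 3.6 = 111.60 → 112.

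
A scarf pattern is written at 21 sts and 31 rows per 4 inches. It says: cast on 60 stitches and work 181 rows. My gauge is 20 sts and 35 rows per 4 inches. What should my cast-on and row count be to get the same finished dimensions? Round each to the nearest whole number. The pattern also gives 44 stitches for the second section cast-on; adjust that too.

Cast on 57 stitches; work 204 rows; second section cast-on 42 stitches.

Stitches: 60 × 20/21 = 57.14 → 57.
Rows: 181 × 35/31 = 204.35 → 204.
second section cast-on: 44 × 20/21 = 41.90 → 42.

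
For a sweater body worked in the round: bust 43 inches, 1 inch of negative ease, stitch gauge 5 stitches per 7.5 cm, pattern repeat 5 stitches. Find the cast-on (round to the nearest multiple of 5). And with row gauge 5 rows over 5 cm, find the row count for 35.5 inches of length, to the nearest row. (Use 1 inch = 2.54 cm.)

Finished = 43 − 1 = 42 inches.
42 inches × 2.54 = 106.68 cm.
5/7.5 = 0.667 sts per cm; 106.68 × 0.667 = 71.12 sts.
Nearest multiple of 5 → 70.
35.5 inches = 90.17 cm; × 1 = 90.17 → 90 rows.

Cast on 70 stitches; work 90 rows.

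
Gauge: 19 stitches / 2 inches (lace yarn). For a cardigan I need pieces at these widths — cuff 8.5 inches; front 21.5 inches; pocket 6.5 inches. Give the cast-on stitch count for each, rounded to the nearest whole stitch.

cuff 81; front 204; pocket 62.

Rate = 19/2 = 9.5 sts per in.
cuff: 8.5 × 9.5 = 80.75 → 81.
front: 21.5 × 9.5 = 204.25 → 204.
pocket: 6.5 × 9.5 = 61.75 → 62.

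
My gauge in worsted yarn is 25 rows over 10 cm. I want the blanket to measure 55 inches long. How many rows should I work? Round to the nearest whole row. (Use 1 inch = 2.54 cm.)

Work 349 rows.

55 in = 139.70 cm.
25 rows / 10 cm = 2.5 rows per cm.
139.70 × 2.5 = 349.25 rows.
Round to nearest → 349.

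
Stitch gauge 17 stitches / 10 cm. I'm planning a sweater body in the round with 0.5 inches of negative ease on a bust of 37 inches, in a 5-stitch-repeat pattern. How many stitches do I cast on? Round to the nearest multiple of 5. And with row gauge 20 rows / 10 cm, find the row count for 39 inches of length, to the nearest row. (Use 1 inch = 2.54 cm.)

Cast on 160 stitches; work 198 rows.

Finished = 37 − 0.5 = 36.5 inches.
36.5 inches × 2.54 = 92.71 cm.
17/10 = 1.7 sts per cm; 92.71 × 1.7 = 157.61 sts.
Nearest multiple of 5 → 160.
39 inches = 99.06 cm; × 2 = 198.12 → 198 rows.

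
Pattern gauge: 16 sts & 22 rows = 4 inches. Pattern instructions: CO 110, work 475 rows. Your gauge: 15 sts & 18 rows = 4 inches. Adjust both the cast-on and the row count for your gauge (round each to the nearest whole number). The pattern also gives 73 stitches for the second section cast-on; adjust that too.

Cast on 103 stitches; work 389 rows; second section cast-on 68 stitches.

Stitches: 110 × 15/16 = 103.12 → 103.
Rows: 475 × 18/22 = 388.64 → 389.
second section cast-on: 73 × 15/16 = 68.44 → 68.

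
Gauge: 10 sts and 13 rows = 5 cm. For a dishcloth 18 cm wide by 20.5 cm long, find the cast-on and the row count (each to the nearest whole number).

Cast on 36 stitches and work 53 rows.

Stitch gauge = 10/5 = 2 sts/cm; 18 × 2 = 36.00 → 36 sts.
Row gauge = 13/5 = 2.6 rows/cm; 20.5 × 2.6 = 53.30 → 53 rows.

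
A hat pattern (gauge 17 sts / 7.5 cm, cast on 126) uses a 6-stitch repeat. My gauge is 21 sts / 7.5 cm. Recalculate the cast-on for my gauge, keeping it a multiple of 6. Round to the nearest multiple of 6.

126 × 21 / 17 = 155.65.
Nearest multiple of 6: 156.

156 stitches.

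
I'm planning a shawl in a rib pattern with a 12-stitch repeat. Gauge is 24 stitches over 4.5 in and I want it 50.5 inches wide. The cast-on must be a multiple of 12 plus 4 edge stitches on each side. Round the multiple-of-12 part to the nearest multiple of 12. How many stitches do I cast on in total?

24 / 4.5 = 5.333 sts per inch.
50.5 × 5.333 = 269.33 sts.
Less 8 edge sts → 261.33 for the repeat.
Nearest multiple of 12: 264.
Add back 8 edge sts → 272.

Cast on 272 stitches.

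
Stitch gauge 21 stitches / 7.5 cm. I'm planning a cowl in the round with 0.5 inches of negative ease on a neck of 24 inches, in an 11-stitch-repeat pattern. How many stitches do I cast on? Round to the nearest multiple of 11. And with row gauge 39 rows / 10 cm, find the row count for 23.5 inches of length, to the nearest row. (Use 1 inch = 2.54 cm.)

Cast on 165 stitches; work 233 rows.

Finished = 24 − 0.5 = 23.5 inches.
23.5 inches × 2.54 = 59.69 cm.
21/7.5 = 2.8 sts per cm; 59.69 × 2.8 = 167.13 sts.
Nearest multiple of 11 → 165.
23.5 inches = 59.69 cm; × 3.9 = 232.79 → 233 rows.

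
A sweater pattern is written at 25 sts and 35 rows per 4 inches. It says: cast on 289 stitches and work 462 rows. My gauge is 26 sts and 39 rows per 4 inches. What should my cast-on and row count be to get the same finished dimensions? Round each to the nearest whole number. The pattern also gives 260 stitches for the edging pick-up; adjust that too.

Cast on 301 stitches; work 515 rows; edging pick-up 270 stitches.

Stitches: 289 × 26/25 = 300.56 → 301.
Rows: 462 × 39/35 = 514.80 → 515.
edging pick-up: 260 × 26/25 = 270.40 → 270.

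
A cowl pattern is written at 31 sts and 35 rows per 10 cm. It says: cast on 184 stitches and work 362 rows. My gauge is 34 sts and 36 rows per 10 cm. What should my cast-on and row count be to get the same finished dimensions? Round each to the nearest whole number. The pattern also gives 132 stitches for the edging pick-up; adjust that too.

Stitches: 184 × 34/31 = 201.81 → 202.
Rows: 362 × 36/35 = 372.34 → 372.
edging pick-up: 132 × 34/31 = 144.77 → 145.

Cast on 202 stitches; work 372 rows; edging pick-up 145 stitches.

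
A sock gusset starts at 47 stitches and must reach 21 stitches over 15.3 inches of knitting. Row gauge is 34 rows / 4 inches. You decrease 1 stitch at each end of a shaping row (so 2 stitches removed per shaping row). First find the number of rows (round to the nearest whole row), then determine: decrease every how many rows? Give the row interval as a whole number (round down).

Decrease every 10th row.

Rows = 15.3 × 8.5 = 130.1 → 130 rows.
Stitches to remove: 26 → 13 shaping rows (at 2 st each).
130 / 13 = 10.00 → every 10 rows.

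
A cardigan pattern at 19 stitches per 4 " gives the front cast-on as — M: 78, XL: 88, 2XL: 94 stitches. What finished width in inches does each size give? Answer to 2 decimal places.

19/4 = 4.75 sts per in.
M: 78 / 4.75 = 16.421 → 16.42 in.
XL: 88 / 4.75 = 18.526 → 18.53 in.
2XL: 94 / 4.75 = 19.789 → 19.79 in.

M 16.42 inches; XL 18.53 inches; 2XL 19.79 inches.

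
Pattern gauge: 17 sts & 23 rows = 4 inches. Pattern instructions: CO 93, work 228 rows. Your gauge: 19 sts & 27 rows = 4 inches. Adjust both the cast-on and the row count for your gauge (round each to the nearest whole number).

Cast on 104 stitches; work 268 rows.

Stitches: 93 × 19/17 = 103.94 → 104.
Rows: 228 × 27/23 = 267.65 → 268.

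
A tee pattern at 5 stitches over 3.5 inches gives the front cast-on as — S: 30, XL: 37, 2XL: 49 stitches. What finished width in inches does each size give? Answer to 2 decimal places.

S 21.00 inches; XL 25.90 inches; 2XL 34.30 inches.

5/3.5 = 1.429 sts per in.
S: 30 / 1.429 = 21.000 → 21.00 in.
XL: 37 / 1.429 = 25.900 → 25.90 in.
2XL: 49 / 1.429 = 34.300 → 34.30 in.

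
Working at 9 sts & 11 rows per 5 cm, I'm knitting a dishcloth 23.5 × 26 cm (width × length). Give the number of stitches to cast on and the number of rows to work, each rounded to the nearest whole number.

Cast on 42 stitches and work 57 rows.

Stitch gauge = 9/5 = 1.8 sts/cm; 23.5 × 1.8 = 42.30 → 42 sts.
Row gauge = 11/5 = 2.2 rows/cm; 26 × 2.2 = 57.20 → 57 rows.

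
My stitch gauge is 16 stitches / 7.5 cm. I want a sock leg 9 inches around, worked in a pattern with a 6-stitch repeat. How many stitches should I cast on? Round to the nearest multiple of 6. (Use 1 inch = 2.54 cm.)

9 in = 9 × 2.54 = 22.86 cm.
16 / 7.5 = 2.133 sts/cm.
22.86 × 2.133 = 48.77 sts.
→ 48.

48 stitches.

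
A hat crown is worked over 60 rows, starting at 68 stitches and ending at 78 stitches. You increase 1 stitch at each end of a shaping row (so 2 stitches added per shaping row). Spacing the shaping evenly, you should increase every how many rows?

Stitches to add: |78 − 68| = 10.
Shaping rows needed: 10 / 2 = 5.
60 rows / 5 = every 12 rows.

Increase every 12th row.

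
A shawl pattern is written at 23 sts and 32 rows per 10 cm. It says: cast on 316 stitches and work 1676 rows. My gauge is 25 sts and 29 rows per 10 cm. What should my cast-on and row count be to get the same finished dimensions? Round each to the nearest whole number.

Cast on 343 stitches; work 1519 rows.

Stitches: 316 × 25/23 = 343.48 → 343.
Rows: 1676 × 29/32 = 1518.88 → 1519.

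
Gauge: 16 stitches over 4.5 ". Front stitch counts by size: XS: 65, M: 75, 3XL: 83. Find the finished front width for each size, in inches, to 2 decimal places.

16/4.5 = 3.556 sts per in.
XS: 65 / 3.556 = 18.281 → 18.28 in.
M: 75 / 3.556 = 21.094 → 21.09 in.
3XL: 83 / 3.556 = 23.344 → 23.34 in.

XS 18.28 inches; M 21.09 inches; 3XL 23.34 inches.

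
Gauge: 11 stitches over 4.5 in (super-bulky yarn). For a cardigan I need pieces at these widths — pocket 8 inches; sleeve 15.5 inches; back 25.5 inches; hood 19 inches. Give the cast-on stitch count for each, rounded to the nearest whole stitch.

Rate = 11/4.5 = 2.444 sts per in.
pocket: 8 × 2.444 = 19.56 → 20.
sleeve: 15.5 × 2.444 = 37.89 → 38.
back: 25.5 × 2.444 = 62.33 → 62.
hood: 19 × 2.444 = 46.44 → 46.

pocket 20; sleeve 38; back 62; hood 46.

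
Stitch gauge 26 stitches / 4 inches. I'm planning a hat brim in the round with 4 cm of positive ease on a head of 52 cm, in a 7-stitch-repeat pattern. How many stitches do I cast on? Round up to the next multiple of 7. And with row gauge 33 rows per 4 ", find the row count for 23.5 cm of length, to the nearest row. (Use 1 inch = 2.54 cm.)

Finished = 52 + 4 = 56 cm.
56 cm × 1/2.54 = 22.05 inches.
26/4 = 6.5 sts per in; 22.05 × 6.5 = 143.31 sts.
Next multiple of 7 → 147.
23.5 cm = 9.25 inches; × 8.25 = 76.33 → 76 rows.

Cast on 147 stitches; work 76 rows.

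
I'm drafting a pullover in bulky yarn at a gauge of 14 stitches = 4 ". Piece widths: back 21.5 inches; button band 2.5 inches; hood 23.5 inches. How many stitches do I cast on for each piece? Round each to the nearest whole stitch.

back 75; button band 9; hood 82.

Rate = 14/4 = 3.5 sts per in.
back: 21.5 × 3.5 = 75.25 → 75.
button band: 2.5 × 3.5 = 8.75 → 9.
hood: 23.5 × 3.5 = 82.25 → 82.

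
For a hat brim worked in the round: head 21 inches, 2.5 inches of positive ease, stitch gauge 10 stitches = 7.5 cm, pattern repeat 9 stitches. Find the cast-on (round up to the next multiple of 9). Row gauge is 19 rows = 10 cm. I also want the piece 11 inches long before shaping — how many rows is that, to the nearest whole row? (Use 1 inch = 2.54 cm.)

Finished = 21 + 2.5 = 23.5 inches.
23.5 inches × 2.54 = 59.69 cm.
10/7.5 = 1.333 sts per cm; 59.69 × 1.333 = 79.59 sts.
Next multiple of 9 → 81.
11 inches = 27.94 cm; × 1.9 = 53.09 → 53 rows.

Cast on 81 stitches; work 53 rows.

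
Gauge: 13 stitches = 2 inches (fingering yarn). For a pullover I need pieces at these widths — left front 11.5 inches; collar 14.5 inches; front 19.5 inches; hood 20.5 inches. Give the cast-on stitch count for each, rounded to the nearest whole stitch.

left front 75; collar 94; front 127; hood 133.

Rate = 13/2 = 6.5 sts per in.
left front: 11.5 × 6.5 = 74.75 → 75.
collar: 14.5 × 6.5 = 94.25 → 94.
front: 19.5 × 6.5 = 126.75 → 127.
hood: 20.5 × 6.5 = 133.25 → 133.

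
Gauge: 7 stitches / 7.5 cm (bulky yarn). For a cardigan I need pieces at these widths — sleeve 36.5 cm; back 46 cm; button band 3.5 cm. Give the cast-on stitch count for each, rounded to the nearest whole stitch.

Rate = 7/7.5 = 0.933 sts per cm.
sleeve: 36.5 × 0.933 = 34.07 → 34.
back: 46 × 0.933 = 42.93 → 43.
button band: 3.5 × 0.933 = 3.27 → 3.

sleeve 34; back 43; button band 3.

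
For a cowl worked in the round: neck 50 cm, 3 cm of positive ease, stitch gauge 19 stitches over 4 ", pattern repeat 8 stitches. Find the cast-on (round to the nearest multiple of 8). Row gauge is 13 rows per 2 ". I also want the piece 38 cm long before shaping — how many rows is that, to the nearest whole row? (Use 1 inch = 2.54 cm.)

Finished = 50 + 3 = 53 cm.
53 cm × 1/2.54 = 20.87 inches.
19/4 = 4.75 sts per in; 20.87 × 4.75 = 99.11 sts.
Nearest multiple of 8 → 96.
38 cm = 14.96 inches; × 6.5 = 97.24 → 97 rows.

Cast on 96 stitches; work 97 rows.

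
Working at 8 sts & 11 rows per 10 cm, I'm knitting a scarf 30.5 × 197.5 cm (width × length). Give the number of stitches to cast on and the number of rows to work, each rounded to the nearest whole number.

Cast on 24 stitches and work 217 rows.

Stitch gauge = 8/10 = 0.8 sts/cm; 30.5 × 0.8 = 24.40 → 24 sts.
Row gauge = 11/10 = 1.1 rows/cm; 197.5 × 1.1 = 217.25 → 217 rows.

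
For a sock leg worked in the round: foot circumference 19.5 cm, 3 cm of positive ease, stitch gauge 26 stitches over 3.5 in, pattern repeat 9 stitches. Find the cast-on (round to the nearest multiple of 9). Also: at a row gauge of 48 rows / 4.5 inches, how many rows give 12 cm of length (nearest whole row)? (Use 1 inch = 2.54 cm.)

Cast on 63 stitches; work 50 rows.

Finished = 19.5 + 3 = 22.5 cm.
22.5 cm × 1/2.54 = 8.86 inches.
26/3.5 = 7.429 sts per in; 8.86 × 7.429 = 65.80 sts.
Nearest multiple of 9 → 63.
12 cm = 4.72 inches; × 10.667 = 50.39 → 50 rows.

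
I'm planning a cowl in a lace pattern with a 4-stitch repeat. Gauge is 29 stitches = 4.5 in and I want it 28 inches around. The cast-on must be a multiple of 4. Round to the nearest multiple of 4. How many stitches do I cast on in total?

180 stitches.

29 / 4.5 = 6.444 sts per inch.
28 × 6.444 = 180.44 sts.
Nearest multiple of 4: 180.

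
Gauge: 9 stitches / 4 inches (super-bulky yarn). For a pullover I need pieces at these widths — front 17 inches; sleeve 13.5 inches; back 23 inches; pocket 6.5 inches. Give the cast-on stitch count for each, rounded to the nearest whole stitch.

front 38; sleeve 30; back 52; pocket 15.

Rate = 9/4 = 2.25 sts per in.
front: 17 × 2.25 = 38.25 → 38.
sleeve: 13.5 × 2.25 = 30.38 → 30.
back: 23 × 2.25 = 51.75 → 52.
pocket: 6.5 × 2.25 = 14.62 → 15.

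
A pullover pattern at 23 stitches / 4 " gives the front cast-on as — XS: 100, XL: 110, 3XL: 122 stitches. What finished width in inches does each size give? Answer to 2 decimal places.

23/4 = 5.75 sts per in.
XS: 100 / 5.75 = 17.391 → 17.39 in.
XL: 110 / 5.75 = 19.130 → 19.13 in.
3XL: 122 / 5.75 = 21.217 → 21.22 in.

XS 17.39 inches; XL 19.13 inches; 3XL 21.22 inches.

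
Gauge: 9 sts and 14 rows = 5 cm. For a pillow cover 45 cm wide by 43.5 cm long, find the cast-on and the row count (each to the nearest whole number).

Stitch gauge = 9/5 = 1.8 sts/cm; 45 × 1.8 = 81.00 → 81 sts.
Row gauge = 14/5 = 2.8 rows/cm; 43.5 × 2.8 = 121.80 → 122 rows.

Cast on 81 stitches and work 122 rows.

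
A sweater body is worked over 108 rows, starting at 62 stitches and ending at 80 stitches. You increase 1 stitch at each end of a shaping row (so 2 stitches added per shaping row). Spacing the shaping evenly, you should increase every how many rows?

Stitches to add: |80 − 62| = 18.
Shaping rows needed: 18 / 2 = 9.
108 rows / 9 = every 12 rows.

Increase every 12th row.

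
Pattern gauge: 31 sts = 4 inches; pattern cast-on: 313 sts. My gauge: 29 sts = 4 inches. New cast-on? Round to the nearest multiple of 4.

Scale factor = 29 / 31 = 0.935.
313 × 29 / 31 = 292.81 sts.
→ 292 sts.

Cast on 292 stitches.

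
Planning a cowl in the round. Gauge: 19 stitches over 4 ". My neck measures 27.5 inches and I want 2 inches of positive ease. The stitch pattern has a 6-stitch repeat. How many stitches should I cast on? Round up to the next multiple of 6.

Cast on 144 stitches.

Finished = 27.5 + 2 = 29.5 inches.
19 / 4 = 4.75 sts/in.
29.5 × 4.75 = 140.12 sts.
Next multiple of 6: 144.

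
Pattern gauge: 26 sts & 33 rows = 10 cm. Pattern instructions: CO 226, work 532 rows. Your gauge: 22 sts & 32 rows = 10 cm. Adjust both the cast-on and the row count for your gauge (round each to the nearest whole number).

Stitches: 226 × 22/26 = 191.23 → 191.
Rows: 532 × 32/33 = 515.88 → 516.

Cast on 191 stitches; work 516 rows.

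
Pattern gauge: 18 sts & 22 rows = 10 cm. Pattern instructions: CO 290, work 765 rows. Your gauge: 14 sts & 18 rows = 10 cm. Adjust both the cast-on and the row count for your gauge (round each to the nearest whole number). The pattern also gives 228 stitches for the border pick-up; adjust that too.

Cast on 226 stitches; work 626 rows; border pick-up 177 stitches.

Stitches: 290 × 14/18 = 225.56 → 226.
Rows: 765 × 18/22 = 625.91 → 626.
border pick-up: 228 × 14/18 = 177.33 → 177.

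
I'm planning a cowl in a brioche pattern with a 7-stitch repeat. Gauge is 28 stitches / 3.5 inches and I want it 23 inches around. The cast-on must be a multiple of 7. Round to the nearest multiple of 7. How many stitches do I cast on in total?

28 / 3.5 = 8 sts per inch.
23 × 8 = 184.00 sts.
Nearest multiple of 7: 182.

182 stitches.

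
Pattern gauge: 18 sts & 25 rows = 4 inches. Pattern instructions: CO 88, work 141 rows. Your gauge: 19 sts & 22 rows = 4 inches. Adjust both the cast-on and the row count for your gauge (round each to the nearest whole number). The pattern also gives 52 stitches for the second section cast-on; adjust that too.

Stitches: 88 × 19/18 = 92.89 → 93.
Rows: 141 × 22/25 = 124.08 → 124.
second section cast-on: 52 × 19/18 = 54.89 → 55.

Cast on 93 stitches; work 124 rows; second section cast-on 55 stitches.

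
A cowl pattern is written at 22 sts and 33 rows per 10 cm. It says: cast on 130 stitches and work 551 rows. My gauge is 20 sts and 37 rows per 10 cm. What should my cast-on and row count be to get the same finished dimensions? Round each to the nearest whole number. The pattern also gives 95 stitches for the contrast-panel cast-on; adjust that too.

Cast on 118 stitches; work 618 rows; contrast-panel cast-on 86 stitches.

Stitches: 130 × 20/22 = 118.18 → 118.
Rows: 551 × 37/33 = 617.79 → 618.
contrast-panel cast-on: 95 × 20/22 = 86.36 → 86.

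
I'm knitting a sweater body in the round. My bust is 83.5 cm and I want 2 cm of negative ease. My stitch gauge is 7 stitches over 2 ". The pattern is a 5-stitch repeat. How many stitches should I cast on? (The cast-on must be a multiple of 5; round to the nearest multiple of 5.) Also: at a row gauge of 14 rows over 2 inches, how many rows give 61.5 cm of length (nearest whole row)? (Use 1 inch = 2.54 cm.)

Finished = 83.5 − 2 = 81.5 cm.
81.5 cm × 1/2.54 = 32.09 inches.
7/2 = 3.5 sts per in; 32.09 × 3.5 = 112.30 sts.
Nearest multiple of 5 → 110.
61.5 cm = 24.21 inches; × 7 = 169.49 → 169 rows.

Cast on 110 stitches; work 169 rows.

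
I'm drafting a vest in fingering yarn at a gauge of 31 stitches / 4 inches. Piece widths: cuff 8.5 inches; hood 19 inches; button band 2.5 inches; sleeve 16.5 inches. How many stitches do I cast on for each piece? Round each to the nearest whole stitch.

Rate = 31/4 = 7.75 sts per in.
cuff: 8.5 × 7.75 = 65.88 → 66.
hood: 19 × 7.75 = 147.25 → 147.
button band: 2.5 × 7.75 = 19.38 → 19.
sleeve: 16.5 × 7.75 = 127.88 → 128.

cuff 66; hood 147; button band 19; sleeve 128.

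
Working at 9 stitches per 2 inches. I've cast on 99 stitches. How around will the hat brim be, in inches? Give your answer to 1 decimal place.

22.0 inches.

9 stitches / 2 inch = 4.5 stitches per inch.
99 / 4.5 = 22.00 inches.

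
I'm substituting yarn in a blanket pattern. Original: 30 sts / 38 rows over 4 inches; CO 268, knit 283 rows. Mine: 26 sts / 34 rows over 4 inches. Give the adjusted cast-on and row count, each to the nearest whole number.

Cast on 232 stitches; work 253 rows.

Stitches: 268 × 26/30 = 232.27 → 232.
Rows: 283 × 34/38 = 253.21 → 253.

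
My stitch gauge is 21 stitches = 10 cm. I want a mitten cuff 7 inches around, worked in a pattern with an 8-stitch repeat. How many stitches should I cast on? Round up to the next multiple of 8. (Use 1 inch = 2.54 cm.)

40 stitches.

7 in = 7 × 2.54 = 17.78 cm.
21 / 10 = 2.1 sts/cm.
17.78 × 2.1 = 37.34 sts.
→ 40.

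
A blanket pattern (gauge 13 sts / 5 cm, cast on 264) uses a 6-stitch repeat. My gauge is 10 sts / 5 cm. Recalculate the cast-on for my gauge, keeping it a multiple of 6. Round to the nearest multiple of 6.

CO 204 sts.

264 × 10 / 13 = 203.08.
Nearest multiple of 6: 204.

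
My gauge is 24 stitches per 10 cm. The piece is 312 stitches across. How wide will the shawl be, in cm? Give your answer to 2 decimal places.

24 stitches / 10 cm = 2.4 stitches per cm.
312 / 2.4 = 130.000 cm.

130.00 cm.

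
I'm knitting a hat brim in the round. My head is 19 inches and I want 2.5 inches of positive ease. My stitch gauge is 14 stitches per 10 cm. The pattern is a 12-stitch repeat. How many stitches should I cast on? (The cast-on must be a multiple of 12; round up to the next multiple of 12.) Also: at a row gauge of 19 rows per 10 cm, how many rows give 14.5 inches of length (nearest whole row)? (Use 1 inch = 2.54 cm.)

Cast on 84 stitches; work 70 rows.

Finished = 19 + 2.5 = 21.5 inches.
21.5 inches × 2.54 = 54.61 cm.
14/10 = 1.4 sts per cm; 54.61 × 1.4 = 76.45 sts.
Next multiple of 12 → 84.
14.5 inches = 36.83 cm; × 1.9 = 69.98 → 70 rows.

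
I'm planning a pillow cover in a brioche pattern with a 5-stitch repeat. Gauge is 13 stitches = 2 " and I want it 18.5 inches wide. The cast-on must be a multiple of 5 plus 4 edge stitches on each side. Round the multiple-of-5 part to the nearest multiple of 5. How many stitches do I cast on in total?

Cast on 118 stitches.

13 / 2 = 6.5 sts per inch.
18.5 × 6.5 = 120.25 sts.
Less 8 edge sts → 112.25 for the repeat.
Nearest multiple of 5: 110.
Add back 8 edge sts → 118.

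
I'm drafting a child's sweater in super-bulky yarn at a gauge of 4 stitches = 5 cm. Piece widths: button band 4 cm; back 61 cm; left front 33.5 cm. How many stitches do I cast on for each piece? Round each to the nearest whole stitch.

button band 3; back 49; left front 27.

Rate = 4/5 = 0.8 sts per cm.
button band: 4 × 0.8 = 3.20 → 3.
back: 61 × 0.8 = 48.80 → 49.
left front: 33.5 × 0.8 = 26.80 → 27.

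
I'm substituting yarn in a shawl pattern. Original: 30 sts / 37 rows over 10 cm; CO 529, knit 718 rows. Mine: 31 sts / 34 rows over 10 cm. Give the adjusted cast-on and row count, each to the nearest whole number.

Stitches: 529 × 31/30 = 546.63 → 547.
Rows: 718 × 34/37 = 659.78 → 660.

Cast on 547 stitches; work 660 rows.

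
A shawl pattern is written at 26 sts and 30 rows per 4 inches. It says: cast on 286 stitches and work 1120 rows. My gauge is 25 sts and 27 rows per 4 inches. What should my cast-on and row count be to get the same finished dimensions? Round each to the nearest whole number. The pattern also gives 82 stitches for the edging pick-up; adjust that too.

Cast on 275 stitches; work 1008 rows; edging pick-up 79 stitches.

Stitches: 286 × 25/26 = 275.00 → 275.
Rows: 1120 × 27/30 = 1008.00 → 1008.
edging pick-up: 82 × 25/26 = 78.85 → 79.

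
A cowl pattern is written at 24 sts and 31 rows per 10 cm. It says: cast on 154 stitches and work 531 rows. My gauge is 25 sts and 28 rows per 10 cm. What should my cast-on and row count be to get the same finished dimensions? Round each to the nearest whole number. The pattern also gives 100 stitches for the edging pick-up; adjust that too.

Stitches: 154 × 25/24 = 160.42 → 160.
Rows: 531 × 28/31 = 479.61 → 480.
edging pick-up: 100 × 25/24 = 104.17 → 104.

Cast on 160 stitches; work 480 rows; edging pick-up 104 stitches.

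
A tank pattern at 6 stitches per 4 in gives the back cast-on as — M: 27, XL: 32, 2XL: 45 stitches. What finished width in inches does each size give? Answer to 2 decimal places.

6/4 = 1.5 sts per in.
M: 27 / 1.5 = 18.000 → 18.00 in.
XL: 32 / 1.5 = 21.333 → 21.33 in.
2XL: 45 / 1.5 = 30.000 → 30.00 in.

M 18.00 inches; XL 21.33 inches; 2XL 30.00 inches.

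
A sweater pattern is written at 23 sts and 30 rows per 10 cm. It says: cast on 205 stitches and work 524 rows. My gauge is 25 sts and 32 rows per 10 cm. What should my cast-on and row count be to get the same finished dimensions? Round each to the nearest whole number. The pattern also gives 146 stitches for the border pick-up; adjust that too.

Cast on 223 stitches; work 559 rows; border pick-up 159 stitches.

Stitches: 205 × 25/23 = 222.83 → 223.
Rows: 524 × 32/30 = 558.93 → 559.
border pick-up: 146 × 25/23 = 158.70 → 159.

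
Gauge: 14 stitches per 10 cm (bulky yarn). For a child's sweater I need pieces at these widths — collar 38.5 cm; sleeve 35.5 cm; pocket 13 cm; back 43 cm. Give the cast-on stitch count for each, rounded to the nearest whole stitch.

Rate = 14/10 = 1.4 sts per cm.
collar: 38.5 × 1.4 = 53.90 → 54.
sleeve: 35.5 × 1.4 = 49.70 → 50.
pocket: 13 × 1.4 = 18.20 → 18.
back: 43 × 1.4 = 60.20 → 60.

collar 54; sleeve 50; pocket 18; back 60.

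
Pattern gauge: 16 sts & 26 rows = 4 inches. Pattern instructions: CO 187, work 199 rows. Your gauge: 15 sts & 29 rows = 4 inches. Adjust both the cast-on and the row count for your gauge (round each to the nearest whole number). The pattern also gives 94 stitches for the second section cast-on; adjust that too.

Stitches: 187 × 15/16 = 175.31 → 175.
Rows: 199 × 29/26 = 221.96 → 222.
second section cast-on: 94 × 15/16 = 88.12 → 88.

Cast on 175 stitches; work 222 rows; second section cast-on 88 stitches.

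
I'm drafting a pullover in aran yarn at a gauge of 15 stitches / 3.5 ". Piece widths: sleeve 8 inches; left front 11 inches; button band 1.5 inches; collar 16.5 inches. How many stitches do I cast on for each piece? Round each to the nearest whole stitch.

sleeve 34; left front 47; button band 6; collar 71.

Rate = 15/3.5 = 4.286 sts per in.
sleeve: 8 × 4.286 = 34.29 → 34.
left front: 11 × 4.286 = 47.14 → 47.
button band: 1.5 × 4.286 = 6.43 → 6.
collar: 16.5 × 4.286 = 70.71 → 71.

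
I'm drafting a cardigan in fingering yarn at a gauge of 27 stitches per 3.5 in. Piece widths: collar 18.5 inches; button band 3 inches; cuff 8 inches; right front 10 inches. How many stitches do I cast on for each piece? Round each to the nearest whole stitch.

Rate = 27/3.5 = 7.714 sts per in.
collar: 18.5 × 7.714 = 142.71 → 143.
button band: 3 × 7.714 = 23.14 → 23.
cuff: 8 × 7.714 = 61.71 → 62.
right front: 10 × 7.714 = 77.14 → 77.

collar 143; button band 23; cuff 62; right front 77.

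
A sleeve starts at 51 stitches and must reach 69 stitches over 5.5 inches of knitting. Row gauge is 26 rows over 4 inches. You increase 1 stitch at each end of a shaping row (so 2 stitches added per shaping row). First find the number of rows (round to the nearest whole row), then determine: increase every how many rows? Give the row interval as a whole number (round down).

Rows = 5.5 × 6.5 = 35.8 → 36 rows.
Stitches to add: 18 → 9 shaping rows (at 2 st each).
36 / 9 = 4.00 → every 4 rows.

Increase every 4th row.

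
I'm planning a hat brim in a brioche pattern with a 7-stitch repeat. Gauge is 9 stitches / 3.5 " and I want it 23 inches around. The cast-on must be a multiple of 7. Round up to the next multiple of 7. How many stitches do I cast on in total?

9 / 3.5 = 2.571 sts per inch.
23 × 2.571 = 59.14 sts.
Next multiple of 7: 63.

Cast on 63 stitches.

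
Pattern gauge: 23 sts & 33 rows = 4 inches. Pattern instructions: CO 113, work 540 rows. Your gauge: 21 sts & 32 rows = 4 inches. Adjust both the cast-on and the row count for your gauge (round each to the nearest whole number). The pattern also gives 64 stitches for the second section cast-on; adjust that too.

Stitches: 113 × 21/23 = 103.17 → 103.
Rows: 540 × 32/33 = 523.64 → 524.
second section cast-on: 64 × 21/23 = 58.43 → 58.

Cast on 103 stitches; work 524 rows; second section cast-on 58 stitches.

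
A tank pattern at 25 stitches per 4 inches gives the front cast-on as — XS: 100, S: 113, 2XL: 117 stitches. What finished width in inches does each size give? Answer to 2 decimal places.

25/4 = 6.25 sts per in.
XS: 100 / 6.25 = 16.000 → 16.00 in.
S: 113 / 6.25 = 18.080 → 18.08 in.
2XL: 117 / 6.25 = 18.720 → 18.72 in.

XS 16.00 inches; S 18.08 inches; 2XL 18.72 inches.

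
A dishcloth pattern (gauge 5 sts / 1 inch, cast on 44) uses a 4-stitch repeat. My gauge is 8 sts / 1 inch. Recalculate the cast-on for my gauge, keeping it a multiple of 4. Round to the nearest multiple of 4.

CO 72 sts.

44 × 8 / 5 = 70.40.
Nearest multiple of 4: 72.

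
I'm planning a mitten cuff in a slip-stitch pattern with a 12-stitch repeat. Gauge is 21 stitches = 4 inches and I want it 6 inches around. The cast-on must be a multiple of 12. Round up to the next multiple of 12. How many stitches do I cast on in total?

21 / 4 = 5.25 sts per inch.
6 × 5.25 = 31.50 sts.
Next multiple of 12: 36.

36 stitches.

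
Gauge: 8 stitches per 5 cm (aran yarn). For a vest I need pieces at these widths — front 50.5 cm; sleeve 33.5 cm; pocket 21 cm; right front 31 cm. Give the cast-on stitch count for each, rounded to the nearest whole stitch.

Rate = 8/5 = 1.6 sts per cm.
front: 50.5 × 1.6 = 80.80 → 81.
sleeve: 33.5 × 1.6 = 53.60 → 54.
pocket: 21 × 1.6 = 33.60 → 34.
right front: 31 × 1.6 = 49.60 → 50.

front 81; sleeve 54; pocket 34; right front 50.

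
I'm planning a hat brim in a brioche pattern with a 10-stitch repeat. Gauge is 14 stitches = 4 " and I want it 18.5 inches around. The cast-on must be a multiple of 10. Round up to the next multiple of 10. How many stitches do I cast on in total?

70 stitches.

14 / 4 = 3.5 sts per inch.
18.5 × 3.5 = 64.75 sts.
Next multiple of 10: 70.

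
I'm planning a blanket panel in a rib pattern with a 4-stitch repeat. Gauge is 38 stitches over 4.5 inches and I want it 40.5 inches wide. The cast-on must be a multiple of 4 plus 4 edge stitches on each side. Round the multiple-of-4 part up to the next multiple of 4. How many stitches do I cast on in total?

38 / 4.5 = 8.444 sts per inch.
40.5 × 8.444 = 342.00 sts.
Less 8 edge sts → 334.00 for the repeat.
Next multiple of 4: 336.
Add back 8 edge sts → 344.

CO 344 sts.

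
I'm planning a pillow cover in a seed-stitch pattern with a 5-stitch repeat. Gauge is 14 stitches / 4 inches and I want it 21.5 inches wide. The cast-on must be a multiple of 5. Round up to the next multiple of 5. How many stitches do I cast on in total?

CO 80 sts.

14 / 4 = 3.5 sts per inch.
21.5 × 3.5 = 75.25 sts.
Next multiple of 5: 80.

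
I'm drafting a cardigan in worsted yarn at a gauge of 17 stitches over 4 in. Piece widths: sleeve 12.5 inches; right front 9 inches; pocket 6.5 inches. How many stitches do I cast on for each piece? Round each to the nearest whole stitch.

Rate = 17/4 = 4.25 sts per in.
sleeve: 12.5 × 4.25 = 53.12 → 53.
right front: 9 × 4.25 = 38.25 → 38.
pocket: 6.5 × 4.25 = 27.62 → 28.

sleeve 53; right front 38; pocket 28.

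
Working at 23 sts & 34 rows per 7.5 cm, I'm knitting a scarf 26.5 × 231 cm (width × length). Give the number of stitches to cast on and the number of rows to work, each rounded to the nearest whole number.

Stitch gauge = 23/7.5 = 3.067 sts/cm; 26.5 × 3.067 = 81.27 → 81 sts.
Row gauge = 34/7.5 = 4.533 rows/cm; 231 × 4.533 = 1047.20 → 1047 rows.

Cast on 81 stitches and work 1047 rows.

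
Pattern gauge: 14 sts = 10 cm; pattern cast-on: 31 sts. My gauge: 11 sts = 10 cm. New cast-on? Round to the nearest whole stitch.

Scale factor = 11 / 14 = 0.786.
31 × 11 / 14 = 24.36 sts.
→ 24 sts.

Cast on 24 stitches.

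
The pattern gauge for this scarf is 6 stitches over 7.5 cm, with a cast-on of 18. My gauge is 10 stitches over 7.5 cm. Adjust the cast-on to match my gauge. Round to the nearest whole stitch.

30 stitches.

Scale factor = 10 / 6 = 1.667.
18 × 10 / 6 = 30.00 sts.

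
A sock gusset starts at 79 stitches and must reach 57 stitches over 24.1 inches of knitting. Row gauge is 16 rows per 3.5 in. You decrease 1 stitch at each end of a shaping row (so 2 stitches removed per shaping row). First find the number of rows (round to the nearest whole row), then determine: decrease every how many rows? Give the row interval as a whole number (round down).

Decrease every 10th row.

Rows = 24.1 × 4.571 = 110.2 → 110 rows.
Stitches to remove: 22 → 11 shaping rows (at 2 st each).
110 / 11 = 10.00 → every 10 rows.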